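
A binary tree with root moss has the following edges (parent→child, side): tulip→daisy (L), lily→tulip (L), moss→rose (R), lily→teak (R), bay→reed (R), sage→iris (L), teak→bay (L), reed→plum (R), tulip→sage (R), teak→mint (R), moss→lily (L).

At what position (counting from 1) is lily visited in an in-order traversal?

In-order visits the left subtree, then the node, then the right subtree.
At moss: go left to lily.
  At lily: go left to tulip.
    At tulip: go left to daisy.
      daisy is a leaf — visit daisy.
    Visit tulip.
    At tulip: go right to sage.
      At sage: go left to iris.
        iris is a leaf — visit iris.
      Visit sage.
      At sage: no right child.
  Visit lily.
  At lily: go right to teak.
    At teak: go left to bay.
      At bay: no left child.
      Visit bay.
      At bay: go right to reed.
        At reed: no left child.
        Visit reed.
        At reed: go right to plum.
          plum is a leaf — visit plum.
    Visit teak.
    At teak: go right to mint.
      mint is a leaf — visit mint.
Visit moss.
At moss: go right to rose.
  rose is a leaf — visit rose.
Full in-order sequence: daisy, tulip, iris, sage, lily, bay, reed, plum, teak, mint, moss, rose.

5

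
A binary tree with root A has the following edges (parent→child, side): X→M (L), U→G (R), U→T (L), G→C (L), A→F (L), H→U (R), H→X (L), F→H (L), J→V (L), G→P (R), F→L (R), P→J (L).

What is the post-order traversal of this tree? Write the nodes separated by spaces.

Post-order visits the left subtree, then the right subtree, then the node.
At A: go left to F.
  At F: go left to H.
    At H: go left to X.
      At X: go left to M.
        M is a leaf — visit M.
      At X: no right child.
      Visit X.
    At H: go right to U.
      At U: go left to T.
        T is a leaf — visit T.
      At U: go right to G.
        At G: go left to C.
          C is a leaf — visit C.
        At G: go right to P.
          At P: go left to J.
            At J: go left to V.
              V is a leaf — visit V.
            At J: no right child.
            Visit J.
          At P: no right child.
          Visit P.
        Visit G.
      Visit U.
    Visit H.
  At F: go right to L.
    L is a leaf — visit L.
  Visit F.
At A: no right child.
Visit A.

M X T C V J P G U H L F A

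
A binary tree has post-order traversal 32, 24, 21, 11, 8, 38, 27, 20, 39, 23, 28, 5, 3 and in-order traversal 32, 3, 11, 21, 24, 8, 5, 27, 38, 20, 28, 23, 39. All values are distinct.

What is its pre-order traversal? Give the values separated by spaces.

3 32 5 8 11 21 24 28 20 27 38 23 39

The last element of post-order is the root; it splits in-order into left and right subtrees.
Root 3: left subtree has 1 node {32}, right has 11 {11, 21, 24, 8, 5, 27, 38, 20, 28, 23, 39}.
  Root 5: left subtree has 4 nodes {11, 21, 24, 8}, right has 6 {27, 38, 20, 28, 23, 39}.
    Root 8: left subtree has 3 nodes {11, 21, 24}, right has 0 { }.
      Root 11: left subtree has 0 nodes { }, right has 2 {21, 24}.
        Root 21: left subtree has 0 nodes { }, right has 1 {24}.
    Root 28: left subtree has 3 nodes {27, 38, 20}, right has 2 {23, 39}.
      Root 20: left subtree has 2 nodes {27, 38}, right has 0 { }.
        Root 27: left subtree has 0 nodes { }, right has 1 {38}.
      Root 23: left subtree has 0 nodes { }, right has 1 {39}.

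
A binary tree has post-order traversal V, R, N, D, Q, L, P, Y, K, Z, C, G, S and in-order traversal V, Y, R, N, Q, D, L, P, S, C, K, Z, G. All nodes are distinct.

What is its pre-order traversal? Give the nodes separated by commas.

The last element of post-order is the root; it splits in-order into left and right subtrees.
Root S: left subtree has 8 nodes {V, Y, R, N, Q, D, L, P}, right has 4 {C, K, Z, G}.
  Root Y: left subtree has 1 node {V}, right has 6 {R, N, Q, D, L, P}.
    Root P: left subtree has 5 nodes {R, N, Q, D, L}, right has 0 { }.
      Root L: left subtree has 4 nodes {R, N, Q, D}, right has 0 { }.
        Root Q: left subtree has 2 nodes {R, N}, right has 1 {D}.
          Root N: left subtree has 1 node {R}, right has 0 { }.
  Root G: left subtree has 3 nodes {C, K, Z}, right has 0 { }.
    Root C: left subtree has 0 nodes { }, right has 2 {K, Z}.
      Root Z: left subtree has 1 node {K}, right has 0 { }.

S, Y, V, P, L, Q, N, R, D, G, C, Z, K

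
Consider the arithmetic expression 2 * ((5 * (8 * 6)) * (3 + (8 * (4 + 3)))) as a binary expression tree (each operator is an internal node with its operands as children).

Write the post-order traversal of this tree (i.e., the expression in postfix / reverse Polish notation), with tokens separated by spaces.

2 5 8 6 * * 3 8 4 3 + * + * *

Post-order on an expression tree gives postfix notation: for each operator, emit left operand, right operand, then the operator.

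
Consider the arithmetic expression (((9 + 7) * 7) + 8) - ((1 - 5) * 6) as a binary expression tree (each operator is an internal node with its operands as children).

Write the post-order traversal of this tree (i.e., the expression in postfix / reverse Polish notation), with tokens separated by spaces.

9 7 + 7 * 8 + 1 5 - 6 * -

Post-order on an expression tree gives postfix notation: for each operator, emit left operand, right operand, then the operator.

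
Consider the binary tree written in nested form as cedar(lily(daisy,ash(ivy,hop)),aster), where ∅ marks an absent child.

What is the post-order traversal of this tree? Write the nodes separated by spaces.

Post-order visits the left subtree, then the right subtree, then the node.
At cedar: go left to lily.
  At lily: go left to daisy.
    daisy is a leaf — visit daisy.
  At lily: go right to ash.
    At ash: go left to ivy.
      ivy is a leaf — visit ivy.
    At ash: go right to hop.
      hop is a leaf — visit hop.
    Visit ash.
  Visit lily.
At cedar: go right to aster.
  aster is a leaf — visit aster.
Visit cedar.

daisy ivy hop ash lily aster cedar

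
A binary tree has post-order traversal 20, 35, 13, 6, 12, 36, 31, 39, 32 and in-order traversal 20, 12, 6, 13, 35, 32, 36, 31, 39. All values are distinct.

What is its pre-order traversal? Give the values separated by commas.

32, 12, 20, 6, 13, 35, 39, 31, 36

The last element of post-order is the root; it splits in-order into left and right subtrees.
Root 32: left subtree has 5 nodes {20, 12, 6, 13, 35}, right has 3 {36, 31, 39}.
  Root 12: left subtree has 1 node {20}, right has 3 {6, 13, 35}.
    Root 6: left subtree has 0 nodes { }, right has 2 {13, 35}.
      Root 13: left subtree has 0 nodes { }, right has 1 {35}.
  Root 39: left subtree has 2 nodes {36, 31}, right has 0 { }.
    Root 31: left subtree has 1 node {36}, right has 0 { }.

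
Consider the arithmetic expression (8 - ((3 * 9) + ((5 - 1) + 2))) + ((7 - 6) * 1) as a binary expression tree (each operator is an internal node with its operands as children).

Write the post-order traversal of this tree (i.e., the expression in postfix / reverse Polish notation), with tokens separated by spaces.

8 3 9 * 5 1 - 2 + + - 7 6 - 1 * +

Post-order on an expression tree gives postfix notation: for each operator, emit left operand, right operand, then the operator.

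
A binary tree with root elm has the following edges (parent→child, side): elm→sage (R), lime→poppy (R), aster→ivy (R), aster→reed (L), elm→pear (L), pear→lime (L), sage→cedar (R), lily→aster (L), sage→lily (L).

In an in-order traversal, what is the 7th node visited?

ivy

In-order visits the left subtree, then the node, then the right subtree.
At elm: go left to pear.
  At pear: go left to lime.
    At lime: no left child.
    Visit lime.
    At lime: go right to poppy.
      poppy is a leaf — visit poppy.
  Visit pear.
  At pear: no right child.
Visit elm.
At elm: go right to sage.
  At sage: go left to lily.
    At lily: go left to aster.
      At aster: go left to reed.
        reed is a leaf — visit reed.
      Visit aster.
      At aster: go right to ivy.
        ivy is a leaf — visit ivy.
    Visit lily.
    At lily: no right child.
  Visit sage.
  At sage: go right to cedar.
    cedar is a leaf — visit cedar.
Full in-order sequence: lime, poppy, pear, elm, reed, aster, ivy, lily, sage, cedar.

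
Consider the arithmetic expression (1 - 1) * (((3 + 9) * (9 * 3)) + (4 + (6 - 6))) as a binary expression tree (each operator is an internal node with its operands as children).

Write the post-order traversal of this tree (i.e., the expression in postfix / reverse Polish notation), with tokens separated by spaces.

Post-order on an expression tree gives postfix notation: for each operator, emit left operand, right operand, then the operator.

1 1 - 3 9 + 9 3 * * 4 6 6 - + + *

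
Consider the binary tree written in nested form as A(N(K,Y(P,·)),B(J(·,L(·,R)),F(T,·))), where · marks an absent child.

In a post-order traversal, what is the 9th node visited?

F

Post-order visits the left subtree, then the right subtree, then the node.
At A: go left to N.
  At N: go left to K.
    K is a leaf — visit K.
  At N: go right to Y.
    At Y: go left to P.
      P is a leaf — visit P.
    At Y: no right child.
    Visit Y.
  Visit N.
At A: go right to B.
  At B: go left to J.
    At J: no left child.
    At J: go right to L.
      At L: no left child.
      At L: go right to R.
        R is a leaf — visit R.
      Visit L.
    Visit J.
  At B: go right to F.
    At F: go left to T.
      T is a leaf — visit T.
    At F: no right child.
    Visit F.
  Visit B.
Visit A.
Full post-order sequence: K, P, Y, N, R, L, J, T, F, B, A.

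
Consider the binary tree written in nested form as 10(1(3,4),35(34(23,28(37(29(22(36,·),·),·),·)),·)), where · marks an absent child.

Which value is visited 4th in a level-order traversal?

3

Level-order visits nodes level by level from the root, left to right within each level.
Level 0: 10
Level 1: 1, 35
Level 2: 3, 4, 34
Level 3: 23, 28
Level 4: 37
Level 5: 29
Level 6: 22
Level 7: 36
Full level-order sequence: 10, 1, 35, 3, 4, 34, 23, 28, 37, 29, 22, 36.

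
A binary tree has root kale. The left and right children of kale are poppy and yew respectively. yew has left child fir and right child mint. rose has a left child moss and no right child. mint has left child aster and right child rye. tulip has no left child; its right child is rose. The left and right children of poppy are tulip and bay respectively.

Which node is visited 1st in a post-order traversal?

Post-order visits the left subtree, then the right subtree, then the node.
At kale: go left to poppy.
  At poppy: go left to tulip.
    At tulip: no left child.
    At tulip: go right to rose.
      At rose: go left to moss.
        moss is a leaf — visit moss.
      At rose: no right child.
      Visit rose.
    Visit tulip.
  At poppy: go right to bay.
    bay is a leaf — visit bay.
  Visit poppy.
At kale: go right to yew.
  At yew: go left to fir.
    fir is a leaf — visit fir.
  At yew: go right to mint.
    At mint: go left to aster.
      aster is a leaf — visit aster.
    At mint: go right to rye.
      rye is a leaf — visit rye.
    Visit mint.
  Visit yew.
Visit kale.
Full post-order sequence: moss, rose, tulip, bay, poppy, fir, aster, rye, mint, yew, kale.

moss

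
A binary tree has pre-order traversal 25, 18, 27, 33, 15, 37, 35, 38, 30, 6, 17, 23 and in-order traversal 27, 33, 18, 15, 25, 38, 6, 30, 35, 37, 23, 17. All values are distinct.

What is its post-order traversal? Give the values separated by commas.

33, 27, 15, 18, 6, 30, 38, 35, 23, 17, 37, 25

The first element of pre-order is the root; it splits in-order into left and right subtrees.
Root 25: left subtree has 4 nodes {27, 33, 18, 15}, right has 7 {38, 6, 30, 35, 37, 23, 17}.
  Root 18: left subtree has 2 nodes {27, 33}, right has 1 {15}.
    Root 27: left subtree has 0 nodes { }, right has 1 {33}.
  Root 37: left subtree has 4 nodes {38, 6, 30, 35}, right has 2 {23, 17}.
    Root 35: left subtree has 3 nodes {38, 6, 30}, right has 0 { }.
      Root 38: left subtree has 0 nodes { }, right has 2 {6, 30}.
        Root 30: left subtree has 1 node {6}, right has 0 { }.
    Root 17: left subtree has 1 node {23}, right has 0 { }.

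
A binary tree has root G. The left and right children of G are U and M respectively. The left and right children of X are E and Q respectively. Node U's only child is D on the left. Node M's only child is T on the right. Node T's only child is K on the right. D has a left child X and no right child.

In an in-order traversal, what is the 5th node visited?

U

In-order visits the left subtree, then the node, then the right subtree.
At G: go left to U.
  At U: go left to D.
    At D: go left to X.
      At X: go left to E.
        E is a leaf — visit E.
      Visit X.
      At X: go right to Q.
        Q is a leaf — visit Q.
    Visit D.
    At D: no right child.
  Visit U.
  At U: no right child.
Visit G.
At G: go right to M.
  At M: no left child.
  Visit M.
  At M: go right to T.
    At T: no left child.
    Visit T.
    At T: go right to K.
      K is a leaf — visit K.
Full in-order sequence: E, X, Q, D, U, G, M, T, K.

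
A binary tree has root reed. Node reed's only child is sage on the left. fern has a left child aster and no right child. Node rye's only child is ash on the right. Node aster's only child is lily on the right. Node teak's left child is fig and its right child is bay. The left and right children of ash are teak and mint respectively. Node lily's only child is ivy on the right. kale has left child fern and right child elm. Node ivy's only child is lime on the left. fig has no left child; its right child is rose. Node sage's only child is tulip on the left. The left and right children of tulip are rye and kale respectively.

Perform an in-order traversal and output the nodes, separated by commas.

rye, fig, rose, teak, bay, ash, mint, tulip, aster, lily, lime, ivy, fern, kale, elm, sage, reed

In-order visits the left subtree, then the node, then the right subtree.
At reed: go left to sage.
  At sage: go left to tulip.
    At tulip: go left to rye.
      At rye: no left child.
      Visit rye.
      At rye: go right to ash.
        At ash: go left to teak.
          At teak: go left to fig.
            At fig: no left child.
            Visit fig.
            At fig: go right to rose.
              rose is a leaf — visit rose.
          Visit teak.
          At teak: go right to bay.
            bay is a leaf — visit bay.
        Visit ash.
        At ash: go right to mint.
          mint is a leaf — visit mint.
    Visit tulip.
    At tulip: go right to kale.
      At kale: go left to fern.
        At fern: go left to aster.
          At aster: no left child.
          Visit aster.
          At aster: go right to lily.
            At lily: no left child.
            Visit lily.
            At lily: go right to ivy.
              At ivy: go left to lime.
                lime is a leaf — visit lime.
              Visit ivy.
              At ivy: no right child.
        Visit fern.
        At fern: no right child.
      Visit kale.
      At kale: go right to elm.
        elm is a leaf — visit elm.
  Visit sage.
  At sage: no right child.
Visit reed.
At reed: no right child.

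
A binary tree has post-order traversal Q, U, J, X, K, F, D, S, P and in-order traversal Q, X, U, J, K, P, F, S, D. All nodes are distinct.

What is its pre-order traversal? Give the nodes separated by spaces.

The last element of post-order is the root; it splits in-order into left and right subtrees.
Root P: left subtree has 5 nodes {Q, X, U, J, K}, right has 3 {F, S, D}.
  Root K: left subtree has 4 nodes {Q, X, U, J}, right has 0 { }.
    Root X: left subtree has 1 node {Q}, right has 2 {U, J}.
      Root J: left subtree has 1 node {U}, right has 0 { }.
  Root S: left subtree has 1 node {F}, right has 1 {D}.

P K X Q J U S F D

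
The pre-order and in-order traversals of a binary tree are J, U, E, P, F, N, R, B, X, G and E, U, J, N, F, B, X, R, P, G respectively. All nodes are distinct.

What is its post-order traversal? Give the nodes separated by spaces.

The first element of pre-order is the root; it splits in-order into left and right subtrees.
Root J: left subtree has 2 nodes {E, U}, right has 7 {N, F, B, X, R, P, G}.
  Root U: left subtree has 1 node {E}, right has 0 { }.
  Root P: left subtree has 5 nodes {N, F, B, X, R}, right has 1 {G}.
    Root F: left subtree has 1 node {N}, right has 3 {B, X, R}.
      Root R: left subtree has 2 nodes {B, X}, right has 0 { }.
        Root B: left subtree has 0 nodes { }, right has 1 {X}.

E U N X B R F G P J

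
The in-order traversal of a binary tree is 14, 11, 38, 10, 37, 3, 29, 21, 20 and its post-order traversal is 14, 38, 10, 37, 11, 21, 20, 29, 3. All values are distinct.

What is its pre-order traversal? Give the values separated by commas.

3, 11, 14, 37, 10, 38, 29, 20, 21

The last element of post-order is the root; it splits in-order into left and right subtrees.
Root 3: left subtree has 5 nodes {14, 11, 38, 10, 37}, right has 3 {29, 21, 20}.
  Root 11: left subtree has 1 node {14}, right has 3 {38, 10, 37}.
    Root 37: left subtree has 2 nodes {38, 10}, right has 0 { }.
      Root 10: left subtree has 1 node {38}, right has 0 { }.
  Root 29: left subtree has 0 nodes { }, right has 2 {21, 20}.
    Root 20: left subtree has 1 node {21}, right has 0 { }.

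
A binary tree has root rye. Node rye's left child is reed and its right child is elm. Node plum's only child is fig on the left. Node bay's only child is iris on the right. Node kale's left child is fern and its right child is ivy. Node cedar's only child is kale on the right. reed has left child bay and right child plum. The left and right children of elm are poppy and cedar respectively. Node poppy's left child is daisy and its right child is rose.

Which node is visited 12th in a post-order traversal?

Post-order visits the left subtree, then the right subtree, then the node.
At rye: go left to reed.
  At reed: go left to bay.
    At bay: no left child.
    At bay: go right to iris.
      iris is a leaf — visit iris.
    Visit bay.
  At reed: go right to plum.
    At plum: go left to fig.
      fig is a leaf — visit fig.
    At plum: no right child.
    Visit plum.
  Visit reed.
At rye: go right to elm.
  At elm: go left to poppy.
    At poppy: go left to daisy.
      daisy is a leaf — visit daisy.
    At poppy: go right to rose.
      rose is a leaf — visit rose.
    Visit poppy.
  At elm: go right to cedar.
    At cedar: no left child.
    At cedar: go right to kale.
      At kale: go left to fern.
        fern is a leaf — visit fern.
      At kale: go right to ivy.
        ivy is a leaf — visit ivy.
      Visit kale.
    Visit cedar.
  Visit elm.
Visit rye.
Full post-order sequence: iris, bay, fig, plum, reed, daisy, rose, poppy, fern, ivy, kale, cedar, elm, rye.

cedar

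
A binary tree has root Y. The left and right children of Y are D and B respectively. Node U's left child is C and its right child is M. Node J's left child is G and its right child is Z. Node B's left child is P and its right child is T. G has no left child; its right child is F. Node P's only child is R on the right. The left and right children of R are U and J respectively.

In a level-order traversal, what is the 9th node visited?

Level-order visits nodes level by level from the root, left to right within each level.
Level 0: Y
Level 1: D, B
Level 2: P, T
Level 3: R
Level 4: U, J
Level 5: C, M, G, Z
Level 6: F
Full level-order sequence: Y, D, B, P, T, R, U, J, C, M, G, Z, F.

C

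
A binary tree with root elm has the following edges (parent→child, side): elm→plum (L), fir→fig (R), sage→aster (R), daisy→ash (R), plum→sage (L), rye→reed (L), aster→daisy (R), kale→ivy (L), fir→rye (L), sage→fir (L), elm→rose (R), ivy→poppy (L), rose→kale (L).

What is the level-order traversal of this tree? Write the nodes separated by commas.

elm, plum, rose, sage, kale, fir, aster, ivy, rye, fig, daisy, poppy, reed, ash

Level-order visits nodes level by level from the root, left to right within each level.
Level 0: elm
Level 1: plum, rose
Level 2: sage, kale
Level 3: fir, aster, ivy
Level 4: rye, fig, daisy, poppy
Level 5: reed, ash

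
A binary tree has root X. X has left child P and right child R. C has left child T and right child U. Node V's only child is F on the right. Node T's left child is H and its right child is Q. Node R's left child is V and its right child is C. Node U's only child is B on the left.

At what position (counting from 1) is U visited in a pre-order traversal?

Pre-order visits the node, then its left subtree, then its right subtree.
Visit X.
At X: go left to P.
  P is a leaf — visit P.
At X: go right to R.
  Visit R.
  At R: go left to V.
    Visit V.
    At V: no left child.
    At V: go right to F.
      F is a leaf — visit F.
  At R: go right to C.
    Visit C.
    At C: go left to T.
      Visit T.
      At T: go left to H.
        H is a leaf — visit H.
      At T: go right to Q.
        Q is a leaf — visit Q.
    At C: go right to U.
      Visit U.
      At U: go left to B.
        B is a leaf — visit B.
      At U: no right child.
Full pre-order sequence: X, P, R, V, F, C, T, H, Q, U, B.

10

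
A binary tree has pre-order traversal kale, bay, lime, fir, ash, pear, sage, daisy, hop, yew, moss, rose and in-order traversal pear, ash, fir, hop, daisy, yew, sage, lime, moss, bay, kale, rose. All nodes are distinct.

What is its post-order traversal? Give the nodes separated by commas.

pear, ash, hop, yew, daisy, sage, fir, moss, lime, bay, rose, kale

The first element of pre-order is the root; it splits in-order into left and right subtrees.
Root kale: left subtree has 10 nodes {pear, ash, fir, hop, daisy, yew, sage, lime, moss, bay}, right has 1 {rose}.
  Root bay: left subtree has 9 nodes {pear, ash, fir, hop, daisy, yew, sage, lime, moss}, right has 0 { }.
    Root lime: left subtree has 7 nodes {pear, ash, fir, hop, daisy, yew, sage}, right has 1 {moss}.
      Root fir: left subtree has 2 nodes {pear, ash}, right has 4 {hop, daisy, yew, sage}.
        Root ash: left subtree has 1 node {pear}, right has 0 { }.
        Root sage: left subtree has 3 nodes {hop, daisy, yew}, right has 0 { }.
          Root daisy: left subtree has 1 node {hop}, right has 1 {yew}.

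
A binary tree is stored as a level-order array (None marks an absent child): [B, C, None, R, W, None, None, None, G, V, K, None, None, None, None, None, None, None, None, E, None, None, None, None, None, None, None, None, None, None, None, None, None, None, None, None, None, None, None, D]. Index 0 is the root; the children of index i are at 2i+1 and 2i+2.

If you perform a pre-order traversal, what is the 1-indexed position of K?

Pre-order visits the node, then its left subtree, then its right subtree.
Visit B.
At B: go left to C.
  Visit C.
  At C: go left to R.
    Visit R.
    At R: no left child.
    At R: go right to G.
      G is a leaf — visit G.
  At C: go right to W.
    Visit W.
    At W: go left to V.
      Visit V.
      At V: go left to E.
        Visit E.
        At E: go left to D.
          D is a leaf — visit D.
        At E: no right child.
      At V: no right child.
    At W: go right to K.
      K is a leaf — visit K.
At B: no right child.
Full pre-order sequence: B, C, R, G, W, V, E, D, K.

9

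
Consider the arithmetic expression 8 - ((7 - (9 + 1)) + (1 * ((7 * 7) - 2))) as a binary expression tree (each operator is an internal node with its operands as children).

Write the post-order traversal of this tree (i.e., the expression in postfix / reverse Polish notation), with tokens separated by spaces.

Post-order on an expression tree gives postfix notation: for each operator, emit left operand, right operand, then the operator.

8 7 9 1 + - 1 7 7 * 2 - * + -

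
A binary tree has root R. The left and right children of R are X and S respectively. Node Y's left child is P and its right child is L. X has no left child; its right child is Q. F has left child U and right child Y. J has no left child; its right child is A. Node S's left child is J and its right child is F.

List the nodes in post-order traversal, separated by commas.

Post-order visits the left subtree, then the right subtree, then the node.
At R: go left to X.
  At X: no left child.
  At X: go right to Q.
    Q is a leaf — visit Q.
  Visit X.
At R: go right to S.
  At S: go left to J.
    At J: no left child.
    At J: go right to A.
      A is a leaf — visit A.
    Visit J.
  At S: go right to F.
    At F: go left to U.
      U is a leaf — visit U.
    At F: go right to Y.
      At Y: go left to P.
        P is a leaf — visit P.
      At Y: go right to L.
        L is a leaf — visit L.
      Visit Y.
    Visit F.
  Visit S.
Visit R.

Q, X, A, J, U, P, L, Y, F, S, R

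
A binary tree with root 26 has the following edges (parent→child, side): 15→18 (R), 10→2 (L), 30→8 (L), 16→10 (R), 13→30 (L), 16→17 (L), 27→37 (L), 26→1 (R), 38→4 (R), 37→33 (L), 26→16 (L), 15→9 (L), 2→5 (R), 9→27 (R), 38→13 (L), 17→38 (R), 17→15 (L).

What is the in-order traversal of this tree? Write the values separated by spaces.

9 33 37 27 15 18 17 8 30 13 38 4 16 2 5 10 26 1

In-order visits the left subtree, then the node, then the right subtree.
At 26: go left to 16.
  At 16: go left to 17.
    At 17: go left to 15.
      At 15: go left to 9.
        At 9: no left child.
        Visit 9.
        At 9: go right to 27.
          At 27: go left to 37.
            At 37: go left to 33.
              33 is a leaf — visit 33.
            Visit 37.
            At 37: no right child.
          Visit 27.
          At 27: no right child.
      Visit 15.
      At 15: go right to 18.
        18 is a leaf — visit 18.
    Visit 17.
    At 17: go right to 38.
      At 38: go left to 13.
        At 13: go left to 30.
          At 30: go left to 8.
            8 is a leaf — visit 8.
          Visit 30.
          At 30: no right child.
        Visit 13.
        At 13: no right child.
      Visit 38.
      At 38: go right to 4.
        4 is a leaf — visit 4.
  Visit 16.
  At 16: go right to 10.
    At 10: go left to 2.
      At 2: no left child.
      Visit 2.
      At 2: go right to 5.
        5 is a leaf — visit 5.
    Visit 10.
    At 10: no right child.
Visit 26.
At 26: go right to 1.
  1 is a leaf — visit 1.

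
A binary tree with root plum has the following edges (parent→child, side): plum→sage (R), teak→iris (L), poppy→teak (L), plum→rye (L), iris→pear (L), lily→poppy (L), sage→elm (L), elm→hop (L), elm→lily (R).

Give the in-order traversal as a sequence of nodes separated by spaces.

In-order visits the left subtree, then the node, then the right subtree.
At plum: go left to rye.
  rye is a leaf — visit rye.
Visit plum.
At plum: go right to sage.
  At sage: go left to elm.
    At elm: go left to hop.
      hop is a leaf — visit hop.
    Visit elm.
    At elm: go right to lily.
      At lily: go left to poppy.
        At poppy: go left to teak.
          At teak: go left to iris.
            At iris: go left to pear.
              pear is a leaf — visit pear.
            Visit iris.
            At iris: no right child.
          Visit teak.
          At teak: no right child.
        Visit poppy.
        At poppy: no right child.
      Visit lily.
      At lily: no right child.
  Visit sage.
  At sage: no right child.

rye plum hop elm pear iris teak poppy lily sage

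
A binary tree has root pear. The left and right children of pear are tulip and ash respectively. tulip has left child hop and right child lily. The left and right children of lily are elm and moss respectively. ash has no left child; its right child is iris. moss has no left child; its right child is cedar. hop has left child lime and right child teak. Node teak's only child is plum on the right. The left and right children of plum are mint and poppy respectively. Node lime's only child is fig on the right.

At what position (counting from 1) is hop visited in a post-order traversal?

Post-order visits the left subtree, then the right subtree, then the node.
At pear: go left to tulip.
  At tulip: go left to hop.
    At hop: go left to lime.
      At lime: no left child.
      At lime: go right to fig.
        fig is a leaf — visit fig.
      Visit lime.
    At hop: go right to teak.
      At teak: no left child.
      At teak: go right to plum.
        At plum: go left to mint.
          mint is a leaf — visit mint.
        At plum: go right to poppy.
          poppy is a leaf — visit poppy.
        Visit plum.
      Visit teak.
    Visit hop.
  At tulip: go right to lily.
    At lily: go left to elm.
      elm is a leaf — visit elm.
    At lily: go right to moss.
      At moss: no left child.
      At moss: go right to cedar.
        cedar is a leaf — visit cedar.
      Visit moss.
    Visit lily.
  Visit tulip.
At pear: go right to ash.
  At ash: no left child.
  At ash: go right to iris.
    iris is a leaf — visit iris.
  Visit ash.
Visit pear.
Full post-order sequence: fig, lime, mint, poppy, plum, teak, hop, elm, cedar, moss, lily, tulip, iris, ash, pear.

7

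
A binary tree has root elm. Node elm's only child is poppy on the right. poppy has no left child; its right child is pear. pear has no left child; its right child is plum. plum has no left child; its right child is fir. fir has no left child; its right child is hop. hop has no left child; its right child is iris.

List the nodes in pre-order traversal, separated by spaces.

elm poppy pear plum fir hop iris

Pre-order visits the node, then its left subtree, then its right subtree.
Visit elm.
At elm: no left child.
At elm: go right to poppy.
  Visit poppy.
  At poppy: no left child.
  At poppy: go right to pear.
    Visit pear.
    At pear: no left child.
    At pear: go right to plum.
      Visit plum.
      At plum: no left child.
      At plum: go right to fir.
        Visit fir.
        At fir: no left child.
        At fir: go right to hop.
          Visit hop.
          At hop: no left child.
          At hop: go right to iris.
            iris is a leaf — visit iris.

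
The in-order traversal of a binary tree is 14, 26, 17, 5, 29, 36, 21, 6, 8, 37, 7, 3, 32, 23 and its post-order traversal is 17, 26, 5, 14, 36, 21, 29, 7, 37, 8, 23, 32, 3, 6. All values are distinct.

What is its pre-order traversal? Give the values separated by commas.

The last element of post-order is the root; it splits in-order into left and right subtrees.
Root 6: left subtree has 7 nodes {14, 26, 17, 5, 29, 36, 21}, right has 6 {8, 37, 7, 3, 32, 23}.
  Root 29: left subtree has 4 nodes {14, 26, 17, 5}, right has 2 {36, 21}.
    Root 14: left subtree has 0 nodes { }, right has 3 {26, 17, 5}.
      Root 5: left subtree has 2 nodes {26, 17}, right has 0 { }.
        Root 26: left subtree has 0 nodes { }, right has 1 {17}.
    Root 21: left subtree has 1 node {36}, right has 0 { }.
  Root 3: left subtree has 3 nodes {8, 37, 7}, right has 2 {32, 23}.
    Root 8: left subtree has 0 nodes { }, right has 2 {37, 7}.
      Root 37: left subtree has 0 nodes { }, right has 1 {7}.
    Root 32: left subtree has 0 nodes { }, right has 1 {23}.

6, 29, 14, 5, 26, 17, 21, 36, 3, 8, 37, 7, 32, 23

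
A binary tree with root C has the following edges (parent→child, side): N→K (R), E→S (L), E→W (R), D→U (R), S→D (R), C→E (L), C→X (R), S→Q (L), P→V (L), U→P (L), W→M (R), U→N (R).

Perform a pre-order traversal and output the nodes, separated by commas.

C, E, S, Q, D, U, P, V, N, K, W, M, X

Pre-order visits the node, then its left subtree, then its right subtree.
Visit C.
At C: go left to E.
  Visit E.
  At E: go left to S.
    Visit S.
    At S: go left to Q.
      Q is a leaf — visit Q.
    At S: go right to D.
      Visit D.
      At D: no left child.
      At D: go right to U.
        Visit U.
        At U: go left to P.
          Visit P.
          At P: go left to V.
            V is a leaf — visit V.
          At P: no right child.
        At U: go right to N.
          Visit N.
          At N: no left child.
          At N: go right to K.
            K is a leaf — visit K.
  At E: go right to W.
    Visit W.
    At W: no left child.
    At W: go right to M.
      M is a leaf — visit M.
At C: go right to X.
  X is a leaf — visit X.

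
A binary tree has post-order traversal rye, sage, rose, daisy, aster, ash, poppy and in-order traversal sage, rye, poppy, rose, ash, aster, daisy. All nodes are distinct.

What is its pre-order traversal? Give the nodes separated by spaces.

poppy sage rye ash rose aster daisy

The last element of post-order is the root; it splits in-order into left and right subtrees.
Root poppy: left subtree has 2 nodes {sage, rye}, right has 4 {rose, ash, aster, daisy}.
  Root sage: left subtree has 0 nodes { }, right has 1 {rye}.
  Root ash: left subtree has 1 node {rose}, right has 2 {aster, daisy}.
    Root aster: left subtree has 0 nodes { }, right has 1 {daisy}.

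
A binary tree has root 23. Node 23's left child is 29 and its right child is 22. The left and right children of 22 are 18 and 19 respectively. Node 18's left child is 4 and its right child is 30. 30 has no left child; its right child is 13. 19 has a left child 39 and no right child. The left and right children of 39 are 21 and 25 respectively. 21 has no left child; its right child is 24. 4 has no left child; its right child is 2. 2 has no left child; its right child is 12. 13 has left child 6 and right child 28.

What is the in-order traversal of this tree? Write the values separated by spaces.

29 23 4 2 12 18 30 6 13 28 22 21 24 39 25 19

In-order visits the left subtree, then the node, then the right subtree.
At 23: go left to 29.
  29 is a leaf — visit 29.
Visit 23.
At 23: go right to 22.
  At 22: go left to 18.
    At 18: go left to 4.
      At 4: no left child.
      Visit 4.
      At 4: go right to 2.
        At 2: no left child.
        Visit 2.
        At 2: go right to 12.
          12 is a leaf — visit 12.
    Visit 18.
    At 18: go right to 30.
      At 30: no left child.
      Visit 30.
      At 30: go right to 13.
        At 13: go left to 6.
          6 is a leaf — visit 6.
        Visit 13.
        At 13: go right to 28.
          28 is a leaf — visit 28.
  Visit 22.
  At 22: go right to 19.
    At 19: go left to 39.
      At 39: go left to 21.
        At 21: no left child.
        Visit 21.
        At 21: go right to 24.
          24 is a leaf — visit 24.
      Visit 39.
      At 39: go right to 25.
        25 is a leaf — visit 25.
    Visit 19.
    At 19: no right child.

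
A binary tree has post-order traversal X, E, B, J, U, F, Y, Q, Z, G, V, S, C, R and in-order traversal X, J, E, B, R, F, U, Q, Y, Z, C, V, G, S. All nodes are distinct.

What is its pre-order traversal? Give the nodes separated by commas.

The last element of post-order is the root; it splits in-order into left and right subtrees.
Root R: left subtree has 4 nodes {X, J, E, B}, right has 9 {F, U, Q, Y, Z, C, V, G, S}.
  Root J: left subtree has 1 node {X}, right has 2 {E, B}.
    Root B: left subtree has 1 node {E}, right has 0 { }.
  Root C: left subtree has 5 nodes {F, U, Q, Y, Z}, right has 3 {V, G, S}.
    Root Z: left subtree has 4 nodes {F, U, Q, Y}, right has 0 { }.
      Root Q: left subtree has 2 nodes {F, U}, right has 1 {Y}.
        Root F: left subtree has 0 nodes { }, right has 1 {U}.
    Root S: left subtree has 2 nodes {V, G}, right has 0 { }.
      Root V: left subtree has 0 nodes { }, right has 1 {G}.

R, J, X, B, E, C, Z, Q, F, U, Y, S, V, G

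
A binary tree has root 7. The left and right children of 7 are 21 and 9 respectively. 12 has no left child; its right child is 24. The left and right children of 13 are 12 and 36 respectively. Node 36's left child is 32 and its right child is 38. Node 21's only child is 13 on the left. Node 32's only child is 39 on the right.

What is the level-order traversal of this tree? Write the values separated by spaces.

Level-order visits nodes level by level from the root, left to right within each level.
Level 0: 7
Level 1: 21, 9
Level 2: 13
Level 3: 12, 36
Level 4: 24, 32, 38
Level 5: 39

7 21 9 13 12 36 24 32 38 39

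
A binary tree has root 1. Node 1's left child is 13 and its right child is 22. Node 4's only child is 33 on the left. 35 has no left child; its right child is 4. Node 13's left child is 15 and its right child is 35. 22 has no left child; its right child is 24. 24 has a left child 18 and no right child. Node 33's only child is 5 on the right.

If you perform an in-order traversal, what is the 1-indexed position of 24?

In-order visits the left subtree, then the node, then the right subtree.
At 1: go left to 13.
  At 13: go left to 15.
    15 is a leaf — visit 15.
  Visit 13.
  At 13: go right to 35.
    At 35: no left child.
    Visit 35.
    At 35: go right to 4.
      At 4: go left to 33.
        At 33: no left child.
        Visit 33.
        At 33: go right to 5.
          5 is a leaf — visit 5.
      Visit 4.
      At 4: no right child.
Visit 1.
At 1: go right to 22.
  At 22: no left child.
  Visit 22.
  At 22: go right to 24.
    At 24: go left to 18.
      18 is a leaf — visit 18.
    Visit 24.
    At 24: no right child.
Full in-order sequence: 15, 13, 35, 33, 5, 4, 1, 22, 18, 24.

10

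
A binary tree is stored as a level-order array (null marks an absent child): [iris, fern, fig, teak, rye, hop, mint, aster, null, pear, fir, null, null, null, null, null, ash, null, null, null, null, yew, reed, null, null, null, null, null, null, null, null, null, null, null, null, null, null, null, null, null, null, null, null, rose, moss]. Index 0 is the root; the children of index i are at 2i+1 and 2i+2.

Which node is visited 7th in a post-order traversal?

yew

Post-order visits the left subtree, then the right subtree, then the node.
At iris: go left to fern.
  At fern: go left to teak.
    At teak: go left to aster.
      At aster: no left child.
      At aster: go right to ash.
        ash is a leaf — visit ash.
      Visit aster.
    At teak: no right child.
    Visit teak.
  At fern: go right to rye.
    At rye: go left to pear.
      pear is a leaf — visit pear.
    At rye: go right to fir.
      At fir: go left to yew.
        At yew: go left to rose.
          rose is a leaf — visit rose.
        At yew: go right to moss.
          moss is a leaf — visit moss.
        Visit yew.
      At fir: go right to reed.
        reed is a leaf — visit reed.
      Visit fir.
    Visit rye.
  Visit fern.
At iris: go right to fig.
  At fig: go left to hop.
    hop is a leaf — visit hop.
  At fig: go right to mint.
    mint is a leaf — visit mint.
  Visit fig.
Visit iris.
Full post-order sequence: ash, aster, teak, pear, rose, moss, yew, reed, fir, rye, fern, hop, mint, fig, iris.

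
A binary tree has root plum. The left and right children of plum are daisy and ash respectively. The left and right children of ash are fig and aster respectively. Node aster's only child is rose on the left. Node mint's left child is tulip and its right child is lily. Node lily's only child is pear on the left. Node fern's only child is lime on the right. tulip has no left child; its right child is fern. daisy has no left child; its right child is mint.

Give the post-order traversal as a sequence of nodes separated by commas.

Post-order visits the left subtree, then the right subtree, then the node.
At plum: go left to daisy.
  At daisy: no left child.
  At daisy: go right to mint.
    At mint: go left to tulip.
      At tulip: no left child.
      At tulip: go right to fern.
        At fern: no left child.
        At fern: go right to lime.
          lime is a leaf — visit lime.
        Visit fern.
      Visit tulip.
    At mint: go right to lily.
      At lily: go left to pear.
        pear is a leaf — visit pear.
      At lily: no right child.
      Visit lily.
    Visit mint.
  Visit daisy.
At plum: go right to ash.
  At ash: go left to fig.
    fig is a leaf — visit fig.
  At ash: go right to aster.
    At aster: go left to rose.
      rose is a leaf — visit rose.
    At aster: no right child.
    Visit aster.
  Visit ash.
Visit plum.

lime, fern, tulip, pear, lily, mint, daisy, fig, rose, aster, ash, plum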